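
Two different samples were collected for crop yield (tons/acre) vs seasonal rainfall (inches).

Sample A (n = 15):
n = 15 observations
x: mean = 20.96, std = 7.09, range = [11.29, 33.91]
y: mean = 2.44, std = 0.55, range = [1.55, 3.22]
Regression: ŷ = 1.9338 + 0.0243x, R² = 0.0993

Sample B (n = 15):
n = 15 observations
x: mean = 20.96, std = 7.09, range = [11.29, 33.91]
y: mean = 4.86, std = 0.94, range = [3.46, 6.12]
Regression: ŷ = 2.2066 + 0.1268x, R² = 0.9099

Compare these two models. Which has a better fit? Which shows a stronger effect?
Model B has the better fit (R² = 0.9099 vs 0.0993). Model B shows the stronger effect (|β₁| = 0.1268 vs 0.0243).

Model Comparison:

Goodness of fit (R²):
- Model A: R² = 0.0993 → 9.93% of variance in crop yield explained
- Model B: R² = 0.9099 → 90.99% of variance in crop yield explained
- 0.9099 > 0.0993 → Model B has the better fit

Strength of effect — compare |β₁|:
- Model A: β₁ = 0.0243 → predicted crop yield rises 0.0243 tons/acre per additional inch of rainfall
- Model B: β₁ = 0.1268 → predicted crop yield rises 0.1268 tons/acre per additional inch of rainfall
- |0.0243| < |0.1268| → Model B shows the stronger marginal effect

Notes:
- A better fit (higher R²) doesn't necessarily mean a more important relationship.
- The two samples could reflect different populations, time periods, or measurement quality.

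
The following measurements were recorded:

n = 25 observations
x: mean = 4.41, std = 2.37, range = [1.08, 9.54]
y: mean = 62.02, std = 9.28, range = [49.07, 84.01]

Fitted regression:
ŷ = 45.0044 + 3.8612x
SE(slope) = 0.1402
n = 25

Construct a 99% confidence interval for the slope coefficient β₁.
The 99% CI for β₁ is (3.4676, 4.2548)

Confidence interval for the slope:

The 99% CI for β₁ is: β̂₁ ± t*(α/2, n-2) × SE(β̂₁)

Step 1: Find critical t-value
- Confidence level = 0.99
- Degrees of freedom = n - 2 = 25 - 2 = 23
- t*(α/2, 23) = 2.8073

Step 2: Calculate margin of error
Margin = 2.8073 × 0.1402 = 0.3936

Step 3: Construct interval
CI = 3.8612 ± 0.3936
CI = (3.4676, 4.2548)

Interpretation: We are 99% confident that the true slope β₁ lies between 3.4676 and 4.2548.
Both endpoints are positive, so the data support a genuinely positive slope at this confidence level.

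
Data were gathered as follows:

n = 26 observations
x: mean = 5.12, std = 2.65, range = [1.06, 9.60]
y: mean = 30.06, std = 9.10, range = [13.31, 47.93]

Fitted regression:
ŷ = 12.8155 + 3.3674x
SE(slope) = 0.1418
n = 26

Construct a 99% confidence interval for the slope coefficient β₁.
The 99% CI for β₁ is (2.9708, 3.7640)

Confidence interval for the slope:

The 99% CI for β₁ is: β̂₁ ± t*(α/2, n-2) × SE(β̂₁)

Step 1: Find critical t-value
- Confidence level = 0.99
- Degrees of freedom = n - 2 = 26 - 2 = 24
- t*(α/2, 24) = 2.7969

Step 2: Calculate margin of error
Margin = 2.7969 × 0.1418 = 0.3966

Step 3: Construct interval
CI = 3.3674 ± 0.3966
CI = (2.9708, 3.7640)

Interpretation: intervals built this way capture the true β₁ in 99% of repeated samples; here the plausible range for the per-unit effect of x on y is 2.9708 to 3.7640.
Both endpoints are positive, so the data support a genuinely positive slope at this confidence level.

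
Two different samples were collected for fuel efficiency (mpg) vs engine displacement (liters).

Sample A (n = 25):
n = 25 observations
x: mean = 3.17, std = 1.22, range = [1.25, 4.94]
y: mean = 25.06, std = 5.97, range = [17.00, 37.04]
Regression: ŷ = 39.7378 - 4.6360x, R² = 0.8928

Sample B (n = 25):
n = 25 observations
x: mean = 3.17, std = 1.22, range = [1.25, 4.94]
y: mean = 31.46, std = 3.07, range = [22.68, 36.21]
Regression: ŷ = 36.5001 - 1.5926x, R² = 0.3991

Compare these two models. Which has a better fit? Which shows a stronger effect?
Model A has the better fit (R² = 0.8928 vs 0.3991). Model A shows the stronger effect (|β₁| = 4.6360 vs 1.5926).

Model Comparison:

Which explains more variance? (R²)
- Model A: R² = 0.8928 → 89.28% of variance in fuel efficiency explained
- Model B: R² = 0.3991 → 39.91% of variance in fuel efficiency explained
- 0.8928 > 0.3991 → Model A has the better fit

Effect size (slope magnitude):
- Model A: β₁ = -4.6360 → predicted fuel efficiency falls 4.6360 mpg per additional liter of engine displacement
- Model B: β₁ = -1.5926 → predicted fuel efficiency falls 1.5926 mpg per additional liter of engine displacement
- |-4.6360| > |-1.5926| → Model A shows the stronger marginal effect

Note: A better fit (higher R²) doesn't necessarily mean a more important relationship.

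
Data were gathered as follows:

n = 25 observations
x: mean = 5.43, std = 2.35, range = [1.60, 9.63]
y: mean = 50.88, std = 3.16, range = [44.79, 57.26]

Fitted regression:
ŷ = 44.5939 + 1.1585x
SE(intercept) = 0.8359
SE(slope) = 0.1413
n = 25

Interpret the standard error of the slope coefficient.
The slope 1.1585 is pinned down to within about ±0.1413 (one SE) by these data — relative uncertainty 12.2%, i.e. precise.

What SE measures:
- The standard error quantifies the sampling variability of the coefficient estimate
- It is the estimated standard deviation of β̂₁ across hypothetical repeated samples of the same size
- Smaller SE → more precise estimate

Relative precision:
- SE / |β̂₁| = 0.1413 / 1.1585 = 12.2%
- Rule of thumb (under 20%: precise; 20% to under 50%: moderately precise; 50% or more: imprecise) → precise

Rough 95% range (±2 SE): 1.1585 ± 0.2826 → (0.8759, 1.4411).

What drives SE(β̂₁): more residual scatter → larger SE.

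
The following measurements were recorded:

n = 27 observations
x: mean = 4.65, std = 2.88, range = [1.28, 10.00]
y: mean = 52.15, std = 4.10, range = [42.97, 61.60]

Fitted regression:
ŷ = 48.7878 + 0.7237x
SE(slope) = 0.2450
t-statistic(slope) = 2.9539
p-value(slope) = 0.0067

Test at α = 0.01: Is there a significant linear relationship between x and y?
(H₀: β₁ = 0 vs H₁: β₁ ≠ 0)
p-value = 0.0067 < α = 0.01, so we reject H₀. The relationship is significant.

Hypothesis test for the slope coefficient:

H₀: β₁ = 0 (no linear relationship)
H₁: β₁ ≠ 0 (linear relationship exists)

Test statistic: t = β̂₁ / SE(β̂₁) = 0.7237 / 0.2450 = 2.9539

With df = 25, the two-sided p-value for |t| = 2.9539 is 0.0067.

Decision rule: reject H₀ if p-value < α.
p-value = 0.0067 < α = 0.01 → reject H₀.

There is sufficient evidence at the 1% significance level to conclude that a linear relationship exists between x and y.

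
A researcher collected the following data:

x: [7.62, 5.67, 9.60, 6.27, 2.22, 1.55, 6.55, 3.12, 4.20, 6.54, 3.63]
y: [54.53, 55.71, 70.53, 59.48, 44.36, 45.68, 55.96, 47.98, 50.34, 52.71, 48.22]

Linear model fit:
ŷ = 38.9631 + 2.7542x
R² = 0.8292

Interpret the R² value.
About 82.92% of the variability in y is accounted for by the regression on x (R² = 0.8292) — a strong linear fit.

R² (coefficient of determination) measures the proportion of variance in y explained by the regression model.

Here R² = 0.8292:
- Explained: 82.92% of the variation in y
- Unexplained (residual): 100% − 82.92% = 17.08%
- Rule of thumb (below 0.3 weak; 0.3 to below 0.7 moderate; 0.7 and above strong) → strong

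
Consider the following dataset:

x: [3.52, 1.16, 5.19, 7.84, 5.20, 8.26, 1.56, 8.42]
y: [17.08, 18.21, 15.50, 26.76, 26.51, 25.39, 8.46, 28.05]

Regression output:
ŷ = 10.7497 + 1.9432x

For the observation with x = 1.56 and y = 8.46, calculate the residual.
Residual = -5.3211

The residual is the difference between the actual value and the predicted value:

Residual = y - ŷ

Step 1: Calculate predicted value
ŷ = 10.7497 + 1.9432 × 1.56
ŷ = 13.7811

Step 2: Calculate residual
Residual = 8.46 - 13.7811
Residual = -5.3211

Interpretation: the model overestimates the actual value by 5.3211 at this point (negative residual → observation lies below the fitted line).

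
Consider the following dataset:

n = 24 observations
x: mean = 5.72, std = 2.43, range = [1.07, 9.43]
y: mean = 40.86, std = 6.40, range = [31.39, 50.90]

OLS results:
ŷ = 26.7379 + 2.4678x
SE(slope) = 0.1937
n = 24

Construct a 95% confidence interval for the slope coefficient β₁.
The 95% CI for β₁ is (2.0661, 2.8695)

Confidence interval for the slope:

The 95% CI for β₁ is: β̂₁ ± t*(α/2, n-2) × SE(β̂₁)

Step 1: Find critical t-value
- Confidence level = 0.95
- Degrees of freedom = n - 2 = 24 - 2 = 22
- t*(α/2, 22) = 2.0739

Step 2: Calculate margin of error
Margin = 2.0739 × 0.1937 = 0.4017

Step 3: Construct interval
CI = 2.4678 ± 0.4017
CI = (2.0661, 2.8695)

Interpretation: intervals built this way capture the true β₁ in 95% of repeated samples; here the plausible range for the per-unit effect of x on y is 2.0661 to 2.8695.
Since 0 is outside the interval, a two-sided test at α = 0.05 would reject H₀: β₁ = 0.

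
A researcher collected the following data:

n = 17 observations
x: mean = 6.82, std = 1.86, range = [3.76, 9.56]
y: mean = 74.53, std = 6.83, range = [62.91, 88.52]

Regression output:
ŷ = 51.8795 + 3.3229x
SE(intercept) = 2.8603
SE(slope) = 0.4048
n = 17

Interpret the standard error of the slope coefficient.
The slope 3.3229 is pinned down to within about ±0.4048 (one SE) by these data — relative uncertainty 12.2%, i.e. precise.

What SE measures:
- The standard error quantifies the sampling variability of the coefficient estimate
- It is the estimated standard deviation of β̂₁ across hypothetical repeated samples of the same size
- Smaller SE → more precise estimate

Relative precision:
- SE / |β̂₁| = 0.4048 / 3.3229 = 12.2%
- Rule of thumb (under 20%: precise; 20% to under 50%: moderately precise; 50% or more: imprecise) → precise

Link to interval estimation: a confidence interval for β₁ is β̂₁ ± t* × 0.4048, so SE sets the half-width per unit of t*.

What drives SE(β̂₁): more residual scatter → larger SE.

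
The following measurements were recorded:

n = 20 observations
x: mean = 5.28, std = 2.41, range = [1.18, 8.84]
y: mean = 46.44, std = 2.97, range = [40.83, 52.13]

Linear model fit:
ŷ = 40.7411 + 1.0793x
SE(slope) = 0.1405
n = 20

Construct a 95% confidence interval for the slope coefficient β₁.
The 95% CI for β₁ is (0.7841, 1.3745)

Confidence interval for the slope:

The 95% CI for β₁ is: β̂₁ ± t*(α/2, n-2) × SE(β̂₁)

Step 1: Find critical t-value
- Confidence level = 0.95
- Degrees of freedom = n - 2 = 20 - 2 = 18
- t*(α/2, 18) = 2.1009

Step 2: Calculate margin of error
Margin = 2.1009 × 0.1405 = 0.2952

Step 3: Construct interval
CI = 1.0793 ± 0.2952
CI = (0.7841, 1.3745)

Interpretation: each one-unit increase in x is associated with a change in mean y of between 0.7841 and 1.3745, with 95% confidence.
Since 0 is outside the interval, a two-sided test at α = 0.05 would reject H₀: β₁ = 0.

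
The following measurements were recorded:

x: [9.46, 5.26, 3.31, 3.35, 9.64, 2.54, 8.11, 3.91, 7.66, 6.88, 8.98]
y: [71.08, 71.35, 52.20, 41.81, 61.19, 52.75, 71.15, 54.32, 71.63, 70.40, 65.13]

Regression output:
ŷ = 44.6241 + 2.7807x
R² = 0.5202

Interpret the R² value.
The model explains 52.02% of the variance in y (R² = 0.5202), leaving 47.98% unexplained; the fit is moderate.

R² (coefficient of determination) measures the proportion of variance in y explained by the regression model.

Here R² = 0.5202:
- Explained: 52.02% of the variation in y
- Unexplained (residual): 100% − 52.02% = 47.98%
- Rule of thumb (below 0.3 weak; 0.3 to below 0.7 moderate; 0.7 and above strong) → moderate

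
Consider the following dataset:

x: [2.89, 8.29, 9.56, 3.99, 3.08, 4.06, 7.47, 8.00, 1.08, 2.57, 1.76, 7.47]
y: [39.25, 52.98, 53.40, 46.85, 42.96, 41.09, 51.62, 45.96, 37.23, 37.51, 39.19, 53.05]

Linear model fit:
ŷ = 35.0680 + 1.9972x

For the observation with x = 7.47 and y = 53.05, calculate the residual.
Residual = 3.0629

The residual is the difference between the actual value and the predicted value:

Residual = y - ŷ

Step 1: Calculate predicted value
ŷ = 35.0680 + 1.9972 × 7.47
ŷ = 49.9871

Step 2: Calculate residual
Residual = 53.05 - 49.9871
Residual = 3.0629

Interpretation: the model underestimates the actual value by 3.0629 at this point (positive residual → observation lies above the fitted line).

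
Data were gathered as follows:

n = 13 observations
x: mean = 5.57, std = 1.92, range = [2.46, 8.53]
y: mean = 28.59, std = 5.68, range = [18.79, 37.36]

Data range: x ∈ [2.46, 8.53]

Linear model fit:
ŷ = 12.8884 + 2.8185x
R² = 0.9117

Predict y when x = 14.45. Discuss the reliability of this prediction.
ŷ = 53.6157 (extrapolation — x = 14.45 lies outside [2.46, 8.53], so reliability is low).

Prediction calculation:
ŷ = 12.8884 + 2.8185 × 14.45
ŷ = 53.6157

Reliability:
- Data range: x ∈ [2.46, 8.53]
- Prediction point: x = 14.45 is 5.92 units above the observed range → this is EXTRAPOLATION, not interpolation

Why that matters here:
- There are no observations near this x to validate the fitted line there
- R² describes fit only over the sampled x values; it says nothing about behaviour beyond them
- The standard error of prediction grows with (x − x̄)², and x = 14.45 is far from x̄ = 5.57

A defensible statement: 'if the linear trend continued to x = 14.45, y would be about 53.6157' — the premise is untested.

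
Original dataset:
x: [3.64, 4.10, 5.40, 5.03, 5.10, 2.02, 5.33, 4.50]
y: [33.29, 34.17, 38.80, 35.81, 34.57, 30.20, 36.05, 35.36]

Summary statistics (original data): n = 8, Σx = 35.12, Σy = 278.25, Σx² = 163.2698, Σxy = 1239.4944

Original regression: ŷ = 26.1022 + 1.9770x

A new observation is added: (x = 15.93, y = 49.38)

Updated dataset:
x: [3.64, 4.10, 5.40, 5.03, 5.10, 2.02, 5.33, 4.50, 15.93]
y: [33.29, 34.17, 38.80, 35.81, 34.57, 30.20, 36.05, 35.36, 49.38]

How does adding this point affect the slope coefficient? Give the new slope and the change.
Adding the point moves β₁ from 1.9770 to 1.3158, i.e. it decreases by 0.6612 (-33.4%).

The new point has HIGH LEVERAGE: x = 15.93 is far from the original mean x̄ = 35.12/8 ≈ 4.39 (original range [2.02, 5.40]).

Step 1: Update the sums with the new point (n goes from 8 to 9)
Σx  = 35.12 + 15.93 = 51.05
Σy  = 278.25 + 49.38 = 327.63
Σx² = 163.2698 + 15.93² = 163.2698 + 253.7649 = 417.0347
Σxy = 1239.4944 + 15.93×49.38 = 1239.4944 + 786.6234 = 2026.1178

Step 2: Recompute the slope with b₁ = (nΣxy − ΣxΣy) / (nΣx² − (Σx)²)
Numerator   = 9×2026.1178 − 51.05×327.63 = 18235.0602 − 16725.5115 = 1509.5487
Denominator = 9×417.0347 − 51.05² = 3753.3123 − 2606.1025 = 1147.2098
b₁(new) = 1509.5487 / 1147.2098 = 1.3158

(Same formula on the original sums: (8×1239.4944 − 35.12×278.25) / (8×163.2698 − 35.12²) = 143.8152 / 72.7440 = 1.9770, matching the given fit.)

Step 3: Change in slope
Δβ₁ = 1.3158 − 1.9770 = -0.6612
Relative change = -0.6612 / 1.9770 × 100% = -33.4%
→ the slope decreases when the point is added.

A high-leverage point only changes the slope if it is off the original line; here y = 49.38 is below the original trend, so the slope decreases.
In practice: examine leverage (hᵢ) and Cook's distance rather than deleting it automatically.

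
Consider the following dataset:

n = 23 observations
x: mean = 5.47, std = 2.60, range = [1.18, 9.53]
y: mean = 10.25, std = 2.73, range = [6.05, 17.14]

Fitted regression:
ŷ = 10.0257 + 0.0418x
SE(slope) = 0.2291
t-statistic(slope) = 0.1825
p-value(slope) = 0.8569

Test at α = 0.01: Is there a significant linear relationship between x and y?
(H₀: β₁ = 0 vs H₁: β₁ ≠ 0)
Since p-value = 0.8569 ≥ α = 0.01, fail to reject H₀ — the slope is not significantly different from 0.

Hypothesis test for the slope coefficient:

H₀: β₁ = 0 (no linear relationship)
H₁: β₁ ≠ 0 (linear relationship exists)

Test statistic: t = β̂₁ / SE(β̂₁) = 0.0418 / 0.2291 = 0.1825

With df = 21, the two-sided p-value for |t| = 0.1825 is 0.8569.

Decision rule: reject H₀ if p-value < α.
p-value = 0.8569 ≥ α = 0.01 → fail to reject H₀.

At α = 0.01 the data do not provide convincing evidence of a nonzero slope.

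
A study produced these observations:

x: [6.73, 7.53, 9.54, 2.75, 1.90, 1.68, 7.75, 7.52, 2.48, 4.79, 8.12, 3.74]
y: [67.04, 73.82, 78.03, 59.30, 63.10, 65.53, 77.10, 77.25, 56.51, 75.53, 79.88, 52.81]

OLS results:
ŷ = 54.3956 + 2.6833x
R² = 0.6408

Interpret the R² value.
The model explains 64.08% of the variance in y (R² = 0.6408), leaving 35.92% unexplained; the fit is moderate.

The coefficient of determination R² is the fraction of the total variation in y that the fitted line accounts for.

Here R² = 0.6408:
- Explained: 64.08% of the variation in y
- Unexplained (residual): 100% − 64.08% = 35.92%
- Rule of thumb (below 0.3 weak; 0.3 to below 0.7 moderate; 0.7 and above strong) → moderate

Calculation: R² = 1 − (SS_res / SS_tot), where SS_res is the sum of squared residuals and SS_tot the total sum of squares.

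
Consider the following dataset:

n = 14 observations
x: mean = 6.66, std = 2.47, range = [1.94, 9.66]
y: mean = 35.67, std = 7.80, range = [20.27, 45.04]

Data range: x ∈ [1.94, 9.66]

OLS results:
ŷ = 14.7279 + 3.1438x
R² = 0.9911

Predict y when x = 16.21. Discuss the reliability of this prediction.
ŷ = 65.6889, but this is extrapolation (above the data range [1.94, 9.66]) and may be unreliable.

Prediction calculation:
ŷ = 14.7279 + 3.1438 × 16.21
ŷ = 65.6889

Reliability:
- Data range: x ∈ [1.94, 9.66]
- Prediction point: x = 16.21 is 6.55 units above the observed range → this is EXTRAPOLATION, not interpolation

Why that matters here:
- The standard error of prediction grows with (x − x̄)², and x = 16.21 is far from x̄ = 6.66
- R² describes fit only over the sampled x values; it says nothing about behaviour beyond them
- There are no observations near this x to validate the fitted line there

Report the number if required, but flag clearly that it is an extrapolation.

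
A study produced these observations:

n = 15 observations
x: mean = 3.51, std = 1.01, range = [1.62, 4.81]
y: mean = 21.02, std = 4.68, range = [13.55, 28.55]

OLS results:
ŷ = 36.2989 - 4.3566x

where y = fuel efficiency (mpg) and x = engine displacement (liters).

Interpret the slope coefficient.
On average, fuel efficiency is about 4.3566 mpg lower for every extra liter of engine displacement.

The slope β₁ = -4.3566 gives the rate at which the fitted fuel efficiency changes with engine displacement.

Interpretation:
- Engine displacement up by 1 liter → predicted fuel efficiency decreases by 4.3566 mpg
- The effect is assumed constant over the observed range of x (linearity)
- The slope describes association in these data, not necessarily a causal effect

The intercept β₀ = 36.2989 is the predicted fuel efficiency when engine displacement = 0; since the smallest observed x is 1.62, this is an extrapolation and mainly anchors the line.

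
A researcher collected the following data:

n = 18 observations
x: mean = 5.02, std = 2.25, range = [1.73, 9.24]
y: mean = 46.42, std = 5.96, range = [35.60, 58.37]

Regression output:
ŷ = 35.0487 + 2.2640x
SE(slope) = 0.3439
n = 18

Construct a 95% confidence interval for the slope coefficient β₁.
The 95% CI for β₁ is (1.5350, 2.9930)

Confidence interval for the slope:

The 95% CI for β₁ is: β̂₁ ± t*(α/2, n-2) × SE(β̂₁)

Step 1: Find critical t-value
- Confidence level = 0.95
- Degrees of freedom = n - 2 = 18 - 2 = 16
- t*(α/2, 16) = 2.1199

Step 2: Calculate margin of error
Margin = 2.1199 × 0.3439 = 0.7290

Step 3: Construct interval
CI = 2.2640 ± 0.7290
CI = (1.5350, 2.9930)

Interpretation: intervals built this way capture the true β₁ in 95% of repeated samples; here the plausible range for the per-unit effect of x on y is 1.5350 to 2.9930.
Since 0 is outside the interval, a two-sided test at α = 0.05 would reject H₀: β₁ = 0.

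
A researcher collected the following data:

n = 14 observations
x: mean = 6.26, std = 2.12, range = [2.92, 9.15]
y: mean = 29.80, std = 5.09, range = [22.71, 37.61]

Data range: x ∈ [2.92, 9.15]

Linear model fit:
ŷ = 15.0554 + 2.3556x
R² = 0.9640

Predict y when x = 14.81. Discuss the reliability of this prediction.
The equation gives ŷ = 49.9418; however x = 14.81 is 5.66 units above the observed range, so this extrapolated value should not be trusted.

Prediction calculation:
ŷ = 15.0554 + 2.3556 × 14.81
ŷ = 49.9418

Reliability:
- Data range: x ∈ [2.92, 9.15]
- Prediction point: x = 14.81 is 5.66 units above the observed range → this is EXTRAPOLATION, not interpolation

Why that matters here:
- The linear relationship may not hold outside the observed range
- Real relationships often flatten, saturate, or turn nonlinear at extremes
- The standard error of prediction grows with (x − x̄)², and x = 14.81 is far from x̄ = 6.26

The R² = 0.9640 only validates the fit within [2.92, 9.15]; treat ŷ = 49.9418 with caution.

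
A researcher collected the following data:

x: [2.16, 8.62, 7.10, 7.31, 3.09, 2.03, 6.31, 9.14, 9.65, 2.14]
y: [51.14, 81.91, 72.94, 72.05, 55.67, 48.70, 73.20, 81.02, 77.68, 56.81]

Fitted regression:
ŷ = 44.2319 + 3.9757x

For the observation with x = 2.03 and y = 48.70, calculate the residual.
Residual = -3.6026

The residual is the difference between the actual value and the predicted value:

Residual = y - ŷ

Step 1: Calculate predicted value
ŷ = 44.2319 + 3.9757 × 2.03
ŷ = 52.3026

Step 2: Calculate residual
Residual = 48.70 - 52.3026
Residual = -3.6026

Sign check: y < ŷ, so the point is below the line and the fit overestimates here.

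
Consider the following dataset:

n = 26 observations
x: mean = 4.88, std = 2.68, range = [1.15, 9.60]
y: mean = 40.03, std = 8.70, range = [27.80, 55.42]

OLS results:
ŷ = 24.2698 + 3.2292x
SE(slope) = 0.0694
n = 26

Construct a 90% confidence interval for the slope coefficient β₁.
The 90% CI for β₁ is (3.1105, 3.3479)

Confidence interval for the slope:

The 90% CI for β₁ is: β̂₁ ± t*(α/2, n-2) × SE(β̂₁)

Step 1: Find critical t-value
- Confidence level = 0.9
- Degrees of freedom = n - 2 = 26 - 2 = 24
- t*(α/2, 24) = 1.7109

Step 2: Calculate margin of error
Margin = 1.7109 × 0.0694 = 0.1187

Step 3: Construct interval
CI = 3.2292 ± 0.1187
CI = (3.1105, 3.3479)

Interpretation: We are 90% confident that the true slope β₁ lies between 3.1105 and 3.3479.
Since 0 is outside the interval, a two-sided test at α = 0.10 would reject H₀: β₁ = 0.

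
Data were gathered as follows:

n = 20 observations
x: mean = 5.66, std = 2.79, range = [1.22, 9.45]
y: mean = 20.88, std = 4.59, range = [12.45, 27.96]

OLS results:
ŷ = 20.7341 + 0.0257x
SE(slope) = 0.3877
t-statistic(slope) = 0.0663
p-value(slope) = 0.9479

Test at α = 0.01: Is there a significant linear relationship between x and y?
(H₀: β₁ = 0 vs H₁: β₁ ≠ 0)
p-value = 0.9479 ≥ α = 0.01, so we fail to reject H₀. The relationship is not significant.

Hypothesis test for the slope coefficient:

H₀: β₁ = 0 (no linear relationship)
H₁: β₁ ≠ 0 (linear relationship exists)

Test statistic: t = β̂₁ / SE(β̂₁) = 0.0257 / 0.3877 = 0.0663

p = 0.9479: how often a slope estimate this far from 0 (in SE units) would arise by chance if β₁ were truly 0.

Decision rule: reject H₀ if p-value < α.
p-value = 0.9479 ≥ α = 0.01 → fail to reject H₀.

Conclusion: the linear association between x and y is not significant at the 1% level.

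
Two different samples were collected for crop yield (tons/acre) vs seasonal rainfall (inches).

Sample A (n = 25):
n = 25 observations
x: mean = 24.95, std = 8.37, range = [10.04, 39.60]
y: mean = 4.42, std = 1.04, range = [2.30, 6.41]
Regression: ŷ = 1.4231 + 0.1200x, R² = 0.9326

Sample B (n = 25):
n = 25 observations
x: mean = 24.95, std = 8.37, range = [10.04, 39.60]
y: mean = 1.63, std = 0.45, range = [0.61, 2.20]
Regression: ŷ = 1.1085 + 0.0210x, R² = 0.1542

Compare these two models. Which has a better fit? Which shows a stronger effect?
Model A has the better fit (R² = 0.9326 vs 0.1542). Model A shows the stronger effect (|β₁| = 0.1200 vs 0.0210).

Model Comparison:

Which explains more variance? (R²)
- Model A: R² = 0.9326 → 93.26% of variance in crop yield explained
- Model B: R² = 0.1542 → 15.42% of variance in crop yield explained
- 0.9326 > 0.1542 → Model A has the better fit

Which has the larger per-inch effect? (|β₁|)
- Model A: β₁ = 0.1200 → predicted crop yield rises 0.1200 tons/acre per additional inch of rainfall
- Model B: β₁ = 0.0210 → predicted crop yield rises 0.0210 tons/acre per additional inch of rainfall
- |0.1200| > |0.0210| → Model A shows the stronger marginal effect

Notes:
- A steeper slope doesn't make a better model if the scatter around the line is large.
- R² measures how tightly points cluster around the line; β₁ measures how steep the line is — they answer different questions.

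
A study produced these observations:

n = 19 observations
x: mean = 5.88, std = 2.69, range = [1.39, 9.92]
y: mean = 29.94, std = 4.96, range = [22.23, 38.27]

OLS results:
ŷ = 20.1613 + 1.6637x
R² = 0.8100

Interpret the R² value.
About 81.00% of the variability in y is accounted for by the regression on x (R² = 0.8100) — a strong linear fit.

R² = 1 − SS_res/SS_tot compares the residual scatter to the total scatter of y about its mean.

Here R² = 0.8100:
- Explained: 81.00% of the variation in y
- Unexplained (residual): 100% − 81.00% = 19.00%
- Rule of thumb (below 0.3 weak; 0.3 to below 0.7 moderate; 0.7 and above strong) → strong

Note: R² says nothing about causation, and a high R² does not by itself mean the linear form is appropriate — check the residuals.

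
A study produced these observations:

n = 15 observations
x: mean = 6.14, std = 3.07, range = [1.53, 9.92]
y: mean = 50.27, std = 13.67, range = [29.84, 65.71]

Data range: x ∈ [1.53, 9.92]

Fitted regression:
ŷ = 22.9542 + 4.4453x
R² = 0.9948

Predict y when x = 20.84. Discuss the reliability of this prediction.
ŷ = 115.5943 (extrapolation — x = 20.84 lies outside [1.53, 9.92], so reliability is low).

Prediction calculation:
ŷ = 22.9542 + 4.4453 × 20.84
ŷ = 115.5943

Reliability:
- Data range: x ∈ [1.53, 9.92]
- Prediction point: x = 20.84 is 10.92 units above the observed range → this is EXTRAPOLATION, not interpolation

Why that matters here:
- The linear relationship may not hold outside the observed range
- Real relationships often flatten, saturate, or turn nonlinear at extremes
- R² describes fit only over the sampled x values; it says nothing about behaviour beyond them

The R² = 0.9948 only validates the fit within [1.53, 9.92]; treat ŷ = 115.5943 with caution.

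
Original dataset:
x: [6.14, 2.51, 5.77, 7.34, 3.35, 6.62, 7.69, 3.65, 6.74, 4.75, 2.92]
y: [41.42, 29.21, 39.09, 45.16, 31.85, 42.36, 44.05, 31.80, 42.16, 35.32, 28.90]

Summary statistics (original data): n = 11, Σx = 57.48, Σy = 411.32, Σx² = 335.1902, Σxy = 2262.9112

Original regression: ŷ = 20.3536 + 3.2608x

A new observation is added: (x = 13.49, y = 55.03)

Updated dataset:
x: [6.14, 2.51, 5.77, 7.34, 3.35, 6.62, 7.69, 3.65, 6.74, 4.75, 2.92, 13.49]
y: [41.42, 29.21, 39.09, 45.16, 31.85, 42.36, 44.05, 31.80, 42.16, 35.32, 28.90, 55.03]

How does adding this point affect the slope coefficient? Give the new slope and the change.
New slope β₁ = 2.5368 versus 3.2608 before: a change of -0.7240 (-22.2%).

The new point has HIGH LEVERAGE: x = 13.49 is far from the original mean x̄ = 57.48/11 ≈ 5.23 (original range [2.51, 7.69]).

Step 1: Update the sums with the new point (n goes from 11 to 12)
Σx  = 57.48 + 13.49 = 70.97
Σy  = 411.32 + 55.03 = 466.35
Σx² = 335.1902 + 13.49² = 335.1902 + 181.9801 = 517.1703
Σxy = 2262.9112 + 13.49×55.03 = 2262.9112 + 742.3547 = 3005.2659

Step 2: Recompute the slope with b₁ = (nΣxy − ΣxΣy) / (nΣx² − (Σx)²)
Numerator   = 12×3005.2659 − 70.97×466.35 = 36063.1908 − 33096.8595 = 2966.3313
Denominator = 12×517.1703 − 70.97² = 6206.0436 − 5036.7409 = 1169.3027
b₁(new) = 2966.3313 / 1169.3027 = 2.5368

(Same formula on the original sums: (11×2262.9112 − 57.48×411.32) / (11×335.1902 − 57.48²) = 1249.3496 / 383.1418 = 3.2608, matching the given fit.)

Step 3: Change in slope
Δβ₁ = 2.5368 − 3.2608 = -0.7240
Relative change = -0.7240 / 3.2608 × 100% = -22.2%
→ the slope decreases when the point is added.

Because the point sits below the extension of the original line at a high-leverage x, it tilts the fit down.
In practice: check such a point for data-entry or measurement error.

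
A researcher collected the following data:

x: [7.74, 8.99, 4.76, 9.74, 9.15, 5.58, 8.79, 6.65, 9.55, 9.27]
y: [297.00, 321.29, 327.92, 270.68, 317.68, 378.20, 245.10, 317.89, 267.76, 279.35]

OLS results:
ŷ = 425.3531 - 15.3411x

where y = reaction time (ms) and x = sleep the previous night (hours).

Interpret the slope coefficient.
On average, reaction time is about 15.3411 ms lower for every extra hour of sleep.

β₁ = -15.3411 is the change in predicted reaction time (ms) per additional hour of sleep.

Interpretation:
- Sleep up by 1 hour → predicted reaction time decreases by 15.3411 ms
- The effect is assumed constant over the observed range of x (linearity)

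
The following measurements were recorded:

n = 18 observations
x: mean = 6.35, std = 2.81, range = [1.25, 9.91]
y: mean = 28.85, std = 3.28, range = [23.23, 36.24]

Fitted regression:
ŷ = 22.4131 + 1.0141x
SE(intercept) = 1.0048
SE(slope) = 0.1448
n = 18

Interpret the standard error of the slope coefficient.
SE(β̂₁) = 0.1448 is the estimated standard deviation of the slope estimate across repeated samples; relative to β̂₁ = 1.0141 that is 14.3%, a precise estimate.

SE(β̂₁) = 0.1448 says: if we drew many samples of n = 18 from the same population and refit each time, the fitted slopes would scatter with a standard deviation of roughly 0.1448 around the true β₁.

Relative precision:
- SE / |β̂₁| = 0.1448 / 1.0141 = 14.3%
- Rule of thumb (under 20%: precise; 20% to under 50%: moderately precise; 50% or more: imprecise) → precise

Link to the t-test: t = β̂₁ / SE(β̂₁) = 1.0141 / 0.1448 = 7.0035, the statistic for H₀: β₁ = 0.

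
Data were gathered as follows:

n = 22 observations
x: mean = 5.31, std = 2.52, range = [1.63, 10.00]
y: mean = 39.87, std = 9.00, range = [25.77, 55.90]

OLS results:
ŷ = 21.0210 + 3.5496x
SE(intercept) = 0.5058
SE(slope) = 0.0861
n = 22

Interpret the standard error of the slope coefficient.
The slope 3.5496 is pinned down to within about ±0.0861 (one SE) by these data — relative uncertainty 2.4%, i.e. precise.

SE(β̂₁) = s / √Sxx, where s is the residual standard deviation and Sxx = Σ(x − x̄)². It is the yardstick for how far β̂₁ = 3.5496 could plausibly be from the true slope.

Relative precision:
- SE / |β̂₁| = 0.0861 / 3.5496 = 2.4%
- Rule of thumb (under 20%: precise; 20% to under 50%: moderately precise; 50% or more: imprecise) → precise

Rough 95% range (±2 SE): 3.5496 ± 0.1722 → (3.3774, 3.7218).

What drives SE(β̂₁): larger n (here n = 22) → smaller SE; wider spread of x values → smaller SE; more residual scatter → larger SE.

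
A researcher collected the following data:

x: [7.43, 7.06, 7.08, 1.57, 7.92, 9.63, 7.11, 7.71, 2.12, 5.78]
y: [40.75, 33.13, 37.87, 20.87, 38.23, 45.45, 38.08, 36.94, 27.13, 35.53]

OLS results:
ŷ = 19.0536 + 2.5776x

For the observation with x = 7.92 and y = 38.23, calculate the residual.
Residual = -1.2382

The residual is the difference between the actual value and the predicted value:

Residual = y - ŷ

Step 1: Calculate predicted value
ŷ = 19.0536 + 2.5776 × 7.92
ŷ = 39.4682

Step 2: Calculate residual
Residual = 38.23 - 39.4682
Residual = -1.2382

Sign check: y < ŷ, so the point is below the line and the fit overestimates here.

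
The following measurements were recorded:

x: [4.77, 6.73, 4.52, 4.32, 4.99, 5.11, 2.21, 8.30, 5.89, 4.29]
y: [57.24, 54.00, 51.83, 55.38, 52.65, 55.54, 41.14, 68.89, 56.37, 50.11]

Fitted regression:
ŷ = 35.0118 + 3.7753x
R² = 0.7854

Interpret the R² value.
The model explains 78.54% of the variance in y (R² = 0.7854), leaving 21.46% unexplained; the fit is strong.

R² (coefficient of determination) measures the proportion of variance in y explained by the regression model.

Here R² = 0.7854:
- Explained: 78.54% of the variation in y
- Unexplained (residual): 100% − 78.54% = 21.46%
- Rule of thumb (below 0.3 weak; 0.3 to below 0.7 moderate; 0.7 and above strong) → strong

Note: R² never decreases when predictors are added, so it should not be used alone to compare models of different size.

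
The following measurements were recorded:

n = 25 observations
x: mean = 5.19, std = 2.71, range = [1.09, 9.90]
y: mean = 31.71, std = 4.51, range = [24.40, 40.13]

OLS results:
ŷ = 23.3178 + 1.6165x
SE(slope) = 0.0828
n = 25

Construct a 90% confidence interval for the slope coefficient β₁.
The 90% CI for β₁ is (1.4746, 1.7584)

Confidence interval for the slope:

The 90% CI for β₁ is: β̂₁ ± t*(α/2, n-2) × SE(β̂₁)

Step 1: Find critical t-value
- Confidence level = 0.9
- Degrees of freedom = n - 2 = 25 - 2 = 23
- t*(α/2, 23) = 1.7139

Step 2: Calculate margin of error
Margin = 1.7139 × 0.0828 = 0.1419

Step 3: Construct interval
CI = 1.6165 ± 0.1419
CI = (1.4746, 1.7584)

Interpretation: each one-unit increase in x is associated with a change in mean y of between 1.4746 and 1.7584, with 90% confidence.
Both endpoints are positive, so the data support a genuinely positive slope at this confidence level.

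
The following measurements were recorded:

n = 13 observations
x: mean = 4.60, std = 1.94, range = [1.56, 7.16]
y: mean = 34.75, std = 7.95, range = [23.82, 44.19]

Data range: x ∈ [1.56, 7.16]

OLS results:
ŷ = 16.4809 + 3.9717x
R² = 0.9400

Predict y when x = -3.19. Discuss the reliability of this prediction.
The equation gives ŷ = 3.8112; however x = -3.19 is 4.75 units below the observed range, so this extrapolated value should not be trusted.

Prediction calculation:
ŷ = 16.4809 + 3.9717 × (-3.19)
ŷ = 3.8112

Reliability:
- Data range: x ∈ [1.56, 7.16]
- Prediction point: x = -3.19 is 4.75 units below the observed range → this is EXTRAPOLATION, not interpolation

Why that matters here:
- R² describes fit only over the sampled x values; it says nothing about behaviour beyond them
- The linear relationship may not hold outside the observed range

A defensible statement: 'if the linear trend continued to x = -3.19, y would be about 3.8112' — the premise is untested.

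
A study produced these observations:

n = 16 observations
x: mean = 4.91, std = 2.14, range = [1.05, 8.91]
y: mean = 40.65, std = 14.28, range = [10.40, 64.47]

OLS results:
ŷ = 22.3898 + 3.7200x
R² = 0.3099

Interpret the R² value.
About 30.99% of the variability in y is accounted for by the regression on x (R² = 0.3099) — a moderate linear fit.

R² = 1 − SS_res/SS_tot compares the residual scatter to the total scatter of y about its mean.

Here R² = 0.3099:
- Explained: 30.99% of the variation in y
- Unexplained (residual): 100% − 30.99% = 69.01%
- Rule of thumb (below 0.3 weak; 0.3 to below 0.7 moderate; 0.7 and above strong) → moderate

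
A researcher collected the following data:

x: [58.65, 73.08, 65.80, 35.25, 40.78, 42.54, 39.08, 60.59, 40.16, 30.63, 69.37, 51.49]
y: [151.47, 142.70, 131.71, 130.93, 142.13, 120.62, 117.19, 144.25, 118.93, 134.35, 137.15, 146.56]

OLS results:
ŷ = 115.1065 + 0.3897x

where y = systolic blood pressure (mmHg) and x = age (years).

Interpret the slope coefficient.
An increase of one year in age is associated with a 0.3897 mmHg increase in predicted blood pressure.

The slope coefficient β₁ = 0.3897 represents the marginal effect of age on blood pressure.

Interpretation:
- Age up by 1 year → predicted blood pressure increases by 0.3897 mmHg
- The effect is assumed constant over the observed range of x (linearity)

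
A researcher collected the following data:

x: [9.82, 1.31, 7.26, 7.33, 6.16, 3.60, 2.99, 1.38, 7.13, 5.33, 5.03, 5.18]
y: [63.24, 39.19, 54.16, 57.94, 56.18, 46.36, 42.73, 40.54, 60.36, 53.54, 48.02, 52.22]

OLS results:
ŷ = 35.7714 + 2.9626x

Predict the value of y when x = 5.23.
ŷ = 51.2658

x = 5.23 lies inside the observed range [1.31, 9.82], so the fitted equation applies directly:

ŷ = 35.7714 + 2.9626 × 5.23
ŷ = 35.7714 + 15.4944
ŷ = 51.2658

This is a point prediction; actual observations scatter around it by roughly the residual standard deviation.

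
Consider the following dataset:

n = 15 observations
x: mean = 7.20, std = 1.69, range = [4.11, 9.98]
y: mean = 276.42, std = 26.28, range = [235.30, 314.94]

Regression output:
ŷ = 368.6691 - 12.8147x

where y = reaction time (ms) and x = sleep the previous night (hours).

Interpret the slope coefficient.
An increase of one hour in sleep is associated with a 12.8147 ms decrease in predicted reaction time.

The slope coefficient β₁ = -12.8147 represents the marginal effect of sleep on reaction time.

Interpretation:
- Sleep up by 1 hour → predicted reaction time decreases by 12.8147 ms
- The effect is assumed constant over the observed range of x (linearity)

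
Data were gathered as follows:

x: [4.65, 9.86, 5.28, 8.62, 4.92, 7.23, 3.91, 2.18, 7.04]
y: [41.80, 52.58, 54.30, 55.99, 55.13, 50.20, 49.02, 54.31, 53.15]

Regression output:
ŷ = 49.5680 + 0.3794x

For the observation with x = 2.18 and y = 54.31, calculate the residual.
Residual = 3.9149

The residual is the difference between the actual value and the predicted value:

Residual = y - ŷ

Step 1: Calculate predicted value
ŷ = 49.5680 + 0.3794 × 2.18
ŷ = 50.3951

Step 2: Calculate residual
Residual = 54.31 - 50.3951
Residual = 3.9149

The residual is positive, so the observed y = 54.31 sits above the regression line (the line underestimates it by 3.9149).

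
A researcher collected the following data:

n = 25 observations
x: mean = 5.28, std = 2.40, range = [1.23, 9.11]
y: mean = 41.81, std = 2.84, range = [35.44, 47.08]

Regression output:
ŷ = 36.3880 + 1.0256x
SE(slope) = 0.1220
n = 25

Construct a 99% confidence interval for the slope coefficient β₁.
The 99% CI for β₁ is (0.6831, 1.3681)

Confidence interval for the slope:

The 99% CI for β₁ is: β̂₁ ± t*(α/2, n-2) × SE(β̂₁)

Step 1: Find critical t-value
- Confidence level = 0.99
- Degrees of freedom = n - 2 = 25 - 2 = 23
- t*(α/2, 23) = 2.8073

Step 2: Calculate margin of error
Margin = 2.8073 × 0.1220 = 0.3425

Step 3: Construct interval
CI = 1.0256 ± 0.3425
CI = (0.6831, 1.3681)

Interpretation: We are 99% confident that the true slope β₁ lies between 0.6831 and 1.3681.
The interval does not include 0, suggesting a significant linear relationship.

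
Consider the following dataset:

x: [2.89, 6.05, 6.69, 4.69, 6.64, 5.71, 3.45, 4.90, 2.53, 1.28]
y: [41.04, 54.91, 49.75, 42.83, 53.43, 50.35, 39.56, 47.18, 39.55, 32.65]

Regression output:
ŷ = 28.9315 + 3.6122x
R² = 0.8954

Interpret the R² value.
The model explains 89.54% of the variance in y (R² = 0.8954), leaving 10.46% unexplained; the fit is strong.

The coefficient of determination R² is the fraction of the total variation in y that the fitted line accounts for.

Here R² = 0.8954:
- Explained: 89.54% of the variation in y
- Unexplained (residual): 100% − 89.54% = 10.46%
- Rule of thumb (below 0.3 weak; 0.3 to below 0.7 moderate; 0.7 and above strong) → strong

Calculation: R² = 1 − (SS_res / SS_tot), where SS_res is the sum of squared residuals and SS_tot the total sum of squares.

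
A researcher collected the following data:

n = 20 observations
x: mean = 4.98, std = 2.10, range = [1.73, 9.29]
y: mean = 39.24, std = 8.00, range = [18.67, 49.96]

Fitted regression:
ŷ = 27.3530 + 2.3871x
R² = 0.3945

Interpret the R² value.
R² = 0.3945 means 39.45% of the variation in y is explained by the linear relationship with x. This indicates a moderate fit.

R² (coefficient of determination) measures the proportion of variance in y explained by the regression model.

Here R² = 0.3945:
- Explained: 39.45% of the variation in y
- Unexplained (residual): 100% − 39.45% = 60.55%
- Rule of thumb (below 0.3 weak; 0.3 to below 0.7 moderate; 0.7 and above strong) → moderate

Note: R² says nothing about causation, and a high R² does not by itself mean the linear form is appropriate — check the residuals.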